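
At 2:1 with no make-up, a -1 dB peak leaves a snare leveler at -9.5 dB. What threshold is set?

-18 dB

Input is 17 dB above T (since output overshoot × R = input overshoot: (-9.5 − T)·2 = -1 − T gives T = -18 dB).
Check: -18 + (-1 − (-18))/2 = -18 + 8.5 = -9.5 dB. ✓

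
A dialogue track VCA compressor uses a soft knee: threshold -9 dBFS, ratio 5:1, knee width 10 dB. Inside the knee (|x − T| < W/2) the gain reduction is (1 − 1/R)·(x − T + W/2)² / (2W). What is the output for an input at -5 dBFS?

x − T + W/2 = -5 − (-9) + 5 = 9.
GR = (1 − 1/5) × 9² / 20 = 0.8 × 81 / 20 = 3.24 dB.
Output = -5 − 3.24 = -8.24 dBFS.

-8.24 dBFS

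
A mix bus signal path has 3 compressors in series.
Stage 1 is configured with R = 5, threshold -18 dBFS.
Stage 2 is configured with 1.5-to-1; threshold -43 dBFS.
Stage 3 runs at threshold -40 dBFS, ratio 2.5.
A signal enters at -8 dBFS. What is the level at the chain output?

Stage 1: -8 dBFS is 10 dB over -18 dBFS; at 5:1 that becomes 2 dB over, giving -16 dBFS.
Stage 2: 27 dB above -43 dBFS, reduced 1.5:1 to 18 dB above → -25 dBFS.
Stage 3: -25 dBFS is 15 dB over -40 dBFS; at 2.5:1 that becomes 6 dB over, giving -34 dBFS.

-34 dBFS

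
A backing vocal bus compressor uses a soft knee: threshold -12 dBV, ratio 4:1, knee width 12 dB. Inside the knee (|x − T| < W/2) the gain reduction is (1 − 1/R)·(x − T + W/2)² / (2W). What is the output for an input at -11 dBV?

-12.53125 dBV

x − T + W/2 = -11 − (-12) + 6 = 7.
GR = (1 − 1/4) × 7² / 24 = 0.75 × 49 / 24 = 1.53125 dB.
Output = -11 − 1.53125 = -12.53125 dBV.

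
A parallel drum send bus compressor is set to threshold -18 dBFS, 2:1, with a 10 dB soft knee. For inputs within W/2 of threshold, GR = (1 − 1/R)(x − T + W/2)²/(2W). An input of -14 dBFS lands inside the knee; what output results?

x − T + W/2 = -14 − (-18) + 5 = 9.
GR = (1 − 1/2) × 9² / 20 = 0.5 × 81 / 20 = 2.025 dB.
Output = -14 − 2.025 = -16.025 dBFS.

-16.025 dBFS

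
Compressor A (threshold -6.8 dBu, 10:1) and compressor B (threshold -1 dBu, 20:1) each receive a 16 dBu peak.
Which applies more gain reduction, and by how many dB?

A: overshoot 22.8 dB → output overshoot 2.28 dB → GR 20.52 dB.
B: overshoot 17 dB → output overshoot 0.85 dB → GR 16.15 dB.
Difference: 4.37 dB in favour of A.

A, by 4.37 dB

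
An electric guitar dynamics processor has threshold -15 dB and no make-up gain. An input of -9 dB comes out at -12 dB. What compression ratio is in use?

2:1

Input overshoot = -9 − (-15) = 6 dB; output overshoot = -12 − (-15) = 3 dB.
Ratio = 6 / 3 = 2.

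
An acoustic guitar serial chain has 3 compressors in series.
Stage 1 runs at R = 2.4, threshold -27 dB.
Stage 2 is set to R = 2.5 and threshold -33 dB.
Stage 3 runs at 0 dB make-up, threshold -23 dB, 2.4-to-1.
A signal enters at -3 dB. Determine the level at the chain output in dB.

Stage 1: overshoot 24 dB → 24/2.4 = 10 dB → -17 dB.
Stage 2: 16 dB above -33 dB, reduced 2.5:1 to 6.4 dB above → -26.6 dB.
Stage 3: -26.6 dB is at or below the -23 dB threshold — no compression; output -26.6 dB.

-26.6 dB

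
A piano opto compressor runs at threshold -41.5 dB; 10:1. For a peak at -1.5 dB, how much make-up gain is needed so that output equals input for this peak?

36 dB

The peak compresses to -41.5 + 40/10 = -37.5 dB.
To reach -1.5 dB requires -1.5 − (-37.5) = 36 dB of make-up.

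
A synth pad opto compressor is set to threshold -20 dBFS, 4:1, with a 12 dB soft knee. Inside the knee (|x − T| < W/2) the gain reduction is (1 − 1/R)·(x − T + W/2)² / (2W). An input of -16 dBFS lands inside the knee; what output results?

x − T + W/2 = -16 − (-20) + 6 = 10.
GR = (1 − 1/4) × 10² / 24 = 0.75 × 100 / 24 = 3.125 dB.
Output = -16 − 3.125 = -19.125 dBFS.

-19.125 dBFS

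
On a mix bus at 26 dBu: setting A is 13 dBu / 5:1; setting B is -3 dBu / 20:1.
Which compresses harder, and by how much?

A: GR = 13 − 13/5 = 10.4 dB.
B: GR = 29 − 29/20 = 27.55 dB.
B applies 17.15 dB more gain reduction.

B, by 17.15 dB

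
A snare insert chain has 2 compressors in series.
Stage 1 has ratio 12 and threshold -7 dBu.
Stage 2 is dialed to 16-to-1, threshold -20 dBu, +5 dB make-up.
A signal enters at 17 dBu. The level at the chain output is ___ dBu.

Stage 1: overshoot 24 dB → 24/12 = 2 dB → -5 dBu.
Stage 2: overshoot 15 dB → 15/16 = 0.9375 dB → -19.0625 dBu; +5 dB make-up → -14.0625 dBu.

-14.0625 dBu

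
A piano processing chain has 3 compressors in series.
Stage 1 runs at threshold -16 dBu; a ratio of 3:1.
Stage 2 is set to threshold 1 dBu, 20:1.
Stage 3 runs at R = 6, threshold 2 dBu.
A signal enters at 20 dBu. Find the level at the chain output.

-4 dBu

Stage 1: overshoot 36 dB → 36/3 = 12 dB → -4 dBu.
Stage 2: -4 dBu is at or below the 1 dBu threshold — no compression; output -4 dBu.
Stage 3: -4 dBu ≤ 2 dBu, so stage 3 doesn't engage; output -4 dBu.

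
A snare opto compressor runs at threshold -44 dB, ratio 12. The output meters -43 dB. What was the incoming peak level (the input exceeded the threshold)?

-32 dB

The compressed level sits -43 − (-44) = 1 dB over threshold.
Before 12:1 compression the overshoot was 1 × 12 = 12 dB, so input = -44 + 12 = -32 dB.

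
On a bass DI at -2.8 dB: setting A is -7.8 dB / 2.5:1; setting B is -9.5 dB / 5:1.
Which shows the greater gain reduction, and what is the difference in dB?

B, by 2.36 dB

A: GR = 5 − 5/2.5 = 3 dB.
B: GR = 6.7 − 6.7/5 = 5.36 dB.
B reduces 2.36 dB more.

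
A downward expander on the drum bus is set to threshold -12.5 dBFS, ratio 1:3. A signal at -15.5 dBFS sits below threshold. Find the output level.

-21.5 dBFS

Below threshold, a 1:3 expander applies gain = (3−1)×(T − x) of attenuation.
(3−1) × 3 = 6 dB, so output = -15.5 − 6 = -21.5 dBFS.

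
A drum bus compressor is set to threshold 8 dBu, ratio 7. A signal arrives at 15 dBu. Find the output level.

9 dBu

15 dBu sits 7 dB over threshold.
The 7 dB excess becomes 1 dB after 7:1 reduction.
Output = 8 + 1 = 9 dBu.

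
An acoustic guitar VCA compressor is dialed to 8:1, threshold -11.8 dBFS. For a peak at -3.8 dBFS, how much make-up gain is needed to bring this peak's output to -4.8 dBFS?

6 dB

The peak compresses to -11.8 + 8/8 = -10.8 dBFS.
To reach -4.8 dBFS requires -4.8 − (-10.8) = 6 dB of make-up.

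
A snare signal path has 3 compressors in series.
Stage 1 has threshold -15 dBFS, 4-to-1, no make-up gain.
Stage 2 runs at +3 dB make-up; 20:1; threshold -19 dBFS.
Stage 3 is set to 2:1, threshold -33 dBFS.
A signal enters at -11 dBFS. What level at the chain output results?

-24.375 dBFS

Stage 1: overshoot 4 dB → 4/4 = 1 dB → -14 dBFS.
Stage 2: overshoot 5 dB → 5/20 = 0.25 dB → -18.75 dBFS; +3 dB make-up → -15.75 dBFS.
Stage 3: -15.75 dBFS is 17.25 dB over -33 dBFS; at 2:1 that becomes 8.625 dB over, giving -24.375 dBFS.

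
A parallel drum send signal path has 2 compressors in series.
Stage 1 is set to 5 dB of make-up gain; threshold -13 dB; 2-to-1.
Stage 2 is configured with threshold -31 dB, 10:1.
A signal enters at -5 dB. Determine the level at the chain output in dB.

-28.3 dB

Stage 1: -5 dB is 8 dB over -13 dB; at 2:1 that becomes 4 dB over, giving -9 dB; +5 dB make-up → -4 dB.
Stage 2: -4 dB is 27 dB over -31 dB; at 10:1 that becomes 2.7 dB over, giving -28.3 dB.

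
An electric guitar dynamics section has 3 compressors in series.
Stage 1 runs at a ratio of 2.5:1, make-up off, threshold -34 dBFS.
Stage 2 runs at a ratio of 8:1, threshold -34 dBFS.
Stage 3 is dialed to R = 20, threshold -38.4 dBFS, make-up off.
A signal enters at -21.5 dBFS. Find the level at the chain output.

-38.14875 dBFS

Stage 1: overshoot 12.5 dB → 12.5/2.5 = 5 dB → -29 dBFS.
Stage 2: -29 dBFS is 5 dB over -34 dBFS; at 8:1 that becomes 0.625 dB over, giving -33.375 dBFS.
Stage 3: -33.375 dBFS is 5.025 dB over -38.4 dBFS; at 20:1 that becomes 0.25125 dB over, giving -38.14875 dBFS.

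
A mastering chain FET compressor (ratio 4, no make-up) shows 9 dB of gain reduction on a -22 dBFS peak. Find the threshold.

Let T be the threshold. Output overshoot = (input overshoot)/R, so -31 − T = (-22 − T)/4.
4·(-31 − T) = -22 − T → 3·T = -124 − (-22) = -102.
T = -102/3 = -34 dBFS.

-34 dBFS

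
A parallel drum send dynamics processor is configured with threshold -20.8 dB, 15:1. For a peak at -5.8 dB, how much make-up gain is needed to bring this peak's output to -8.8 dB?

11 dB

Overshoot 15 dB → 15/15 = 1 dB after compression, so the compressed level is -20.8 + 1 = -19.8 dB.
Make-up = target − compressed = -8.8 − (-19.8) = 11 dB.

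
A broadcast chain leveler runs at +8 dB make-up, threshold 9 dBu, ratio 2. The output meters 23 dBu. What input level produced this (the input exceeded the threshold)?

21 dBu

Remove make-up: 23 − 8 = 15 dBu.
Post-compression overshoot = 15 − 9 = 6 dB.
Undo the ratio: input overshoot = 6 × 2 = 12 dB, giving input = 21 dBu.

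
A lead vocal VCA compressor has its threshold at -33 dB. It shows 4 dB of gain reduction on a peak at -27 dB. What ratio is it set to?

3:1

Input overshoot = -27 − (-33) = 6 dB.
Output overshoot = 6 − 4 = 2 dB.
Ratio = input overshoot / output overshoot = 6 / 2 = 3.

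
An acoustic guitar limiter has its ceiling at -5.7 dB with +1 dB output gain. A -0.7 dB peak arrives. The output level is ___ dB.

The limiter clamps the peak to its -5.7 dB ceiling.
Output gain then adds 1 dB: -5.7 + 1 = -4.7 dB.

-4.7 dB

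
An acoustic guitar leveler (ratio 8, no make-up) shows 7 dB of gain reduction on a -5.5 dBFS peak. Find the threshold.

-13.5 dBFS

Let T be the threshold. Output overshoot = (input overshoot)/R, so -12.5 − T = (-5.5 − T)/8.
8·(-12.5 − T) = -5.5 − T → 7·T = -100 − (-5.5) = -94.5.
T = -94.5/7 = -13.5 dBFS.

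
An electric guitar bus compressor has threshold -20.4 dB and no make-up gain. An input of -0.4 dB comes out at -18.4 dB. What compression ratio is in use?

Input overshoot = -0.4 − (-20.4) = 20 dB; output overshoot = -18.4 − (-20.4) = 2 dB.
Ratio = 20 / 2 = 10.

10:1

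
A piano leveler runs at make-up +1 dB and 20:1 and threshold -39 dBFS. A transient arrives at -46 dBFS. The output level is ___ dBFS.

-45 dBFS

-46 dBFS is 7 dB below the -39 dBFS threshold, so no gain reduction is applied.
Make-up gain adds 1 dB: -46 + 1 = -45 dBFS.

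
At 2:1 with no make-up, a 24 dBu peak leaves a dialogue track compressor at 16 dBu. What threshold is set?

8 dBu

Input is 16 dB above T (since output overshoot × R = input overshoot: (16 − T)·2 = 24 − T gives T = 8 dBu).
Check: 8 + (24 − 8)/2 = 8 + 8 = 16 dBu. ✓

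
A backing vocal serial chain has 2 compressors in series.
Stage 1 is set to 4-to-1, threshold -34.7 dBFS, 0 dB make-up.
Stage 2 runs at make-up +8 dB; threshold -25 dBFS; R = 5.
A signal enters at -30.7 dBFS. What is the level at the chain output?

-25.7 dBFS

Stage 1: overshoot 4 dB → 4/4 = 1 dB → -33.7 dBFS.
Stage 2: below threshold (-33.7 ≤ -25); passes unchanged; make-up brings it to -25.7 dBFS.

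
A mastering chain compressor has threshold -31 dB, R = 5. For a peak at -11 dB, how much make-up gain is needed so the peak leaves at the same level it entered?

The peak compresses to -31 + 20/5 = -27 dB.
To reach -11 dB requires -11 − (-27) = 16 dB of make-up.

16 dB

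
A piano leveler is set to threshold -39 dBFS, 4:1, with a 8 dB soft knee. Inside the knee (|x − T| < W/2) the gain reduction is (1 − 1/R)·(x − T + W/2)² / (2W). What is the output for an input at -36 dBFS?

x − T + W/2 = -36 − (-39) + 4 = 7.
GR = (1 − 1/4) × 7² / 16 = 0.75 × 49 / 16 = 2.296875 dB.
Output = -36 − 2.296875 = -38.296875 dBFS.

-38.296875 dBFS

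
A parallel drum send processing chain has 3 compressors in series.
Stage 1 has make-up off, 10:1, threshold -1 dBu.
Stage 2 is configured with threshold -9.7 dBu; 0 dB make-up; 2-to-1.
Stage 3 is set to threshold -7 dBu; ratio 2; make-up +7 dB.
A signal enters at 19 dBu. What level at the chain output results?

Stage 1: 19 dBu is 20 dB over -1 dBu; at 10:1 that becomes 2 dB over, giving 1 dBu.
Stage 2: 10.7 dB above -9.7 dBu, reduced 2:1 to 5.35 dB above → -4.35 dBu.
Stage 3: overshoot 2.65 dB → 2.65/2 = 1.325 dB → -5.675 dBu; +7 dB make-up → 1.325 dBu.

1.325 dBu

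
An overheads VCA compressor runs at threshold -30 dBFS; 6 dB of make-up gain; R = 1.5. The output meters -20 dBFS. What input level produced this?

-24 dBFS

Before make-up, the level was -20 − 6 = -26 dBFS.
Post-compression overshoot = -26 − (-30) = 4 dB.
Before 1.5:1 compression the overshoot was 4 × 1.5 = 6 dB, so input = -30 + 6 = -24 dBFS.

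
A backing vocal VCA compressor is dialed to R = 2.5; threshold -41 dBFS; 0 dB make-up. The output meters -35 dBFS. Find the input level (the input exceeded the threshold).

-26 dBFS

That's 6 dB above the -41 dBFS threshold.
Undo the ratio: input overshoot = 6 × 2.5 = 15 dB, giving input = -26 dBFS.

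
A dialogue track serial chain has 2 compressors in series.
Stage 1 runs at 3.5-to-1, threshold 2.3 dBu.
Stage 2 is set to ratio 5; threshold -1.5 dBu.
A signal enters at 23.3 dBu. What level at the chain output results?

0.46 dBu

Stage 1: 21 dB above 2.3 dBu, reduced 3.5:1 to 6 dB above → 8.3 dBu.
Stage 2: 9.8 dB above -1.5 dBu, reduced 5:1 to 1.96 dB above → 0.46 dBu.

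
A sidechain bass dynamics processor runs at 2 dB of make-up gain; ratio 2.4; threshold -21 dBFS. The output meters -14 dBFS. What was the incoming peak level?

Before make-up, the level was -14 − 2 = -16 dBFS.
Post-compression overshoot = -16 − (-21) = 5 dB.
Input overshoot = R × output overshoot = 12 dB → input = -21 + 12 = -9 dBFS.

-9 dBFS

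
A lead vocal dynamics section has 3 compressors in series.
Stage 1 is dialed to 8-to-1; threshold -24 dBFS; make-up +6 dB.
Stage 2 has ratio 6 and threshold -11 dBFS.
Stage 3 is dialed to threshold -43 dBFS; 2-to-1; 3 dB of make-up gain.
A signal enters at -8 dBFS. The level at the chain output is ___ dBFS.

Stage 1: 16 dB above -24 dBFS, reduced 8:1 to 2 dB above → -22 dBFS; +6 dB make-up → -16 dBFS.
Stage 2: -16 dBFS ≤ -11 dBFS, so stage 2 doesn't engage; output -16 dBFS.
Stage 3: -16 dBFS is 27 dB over -43 dBFS; at 2:1 that becomes 13.5 dB over, giving -29.5 dBFS; +3 dB make-up → -26.5 dBFS.

-26.5 dBFS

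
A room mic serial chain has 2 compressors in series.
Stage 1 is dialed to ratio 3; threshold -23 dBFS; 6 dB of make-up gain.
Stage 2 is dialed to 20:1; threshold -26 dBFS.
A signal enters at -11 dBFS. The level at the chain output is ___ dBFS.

-25.35 dBFS

Stage 1: 12 dB above -23 dBFS, reduced 3:1 to 4 dB above → -19 dBFS; +6 dB make-up → -13 dBFS.
Stage 2: 13 dB above -26 dBFS, reduced 20:1 to 0.65 dB above → -25.35 dBFS.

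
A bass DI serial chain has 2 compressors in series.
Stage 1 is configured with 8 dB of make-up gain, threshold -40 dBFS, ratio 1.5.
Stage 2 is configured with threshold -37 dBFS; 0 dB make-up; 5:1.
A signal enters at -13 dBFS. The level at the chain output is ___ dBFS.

Stage 1: -13 dBFS is 27 dB over -40 dBFS; at 1.5:1 that becomes 18 dB over, giving -22 dBFS; +8 dB make-up → -14 dBFS.
Stage 2: 23 dB above -37 dBFS, reduced 5:1 to 4.6 dB above → -32.4 dBFS.

-32.4 dBFS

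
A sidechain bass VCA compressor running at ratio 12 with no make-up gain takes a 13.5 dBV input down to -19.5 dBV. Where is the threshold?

Gain reduction = 13.5 − (-19.5) = 33 dB; output overshoot = GR / (R − 1) = 33 / 11 = 3 dB.
Threshold = output − output overshoot = -19.5 − 3 = -22.5 dBV.

-22.5 dBV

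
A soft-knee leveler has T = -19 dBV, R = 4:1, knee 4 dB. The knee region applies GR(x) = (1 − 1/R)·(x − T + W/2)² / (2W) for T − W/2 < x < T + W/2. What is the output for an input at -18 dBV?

x − T + W/2 = -18 − (-19) + 2 = 3.
GR = (1 − 1/4) × 3² / 8 = 0.75 × 9 / 8 = 0.84375 dB.
Output = -18 − 0.84375 = -18.84375 dBV.

-18.84375 dBV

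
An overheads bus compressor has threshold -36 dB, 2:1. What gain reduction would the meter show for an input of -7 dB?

14.5 dB

The signal is 29 dB above threshold.
After 2:1 compression the overshoot becomes 29/2 = 14.5 dB.
So the signal is attenuated by 29 − 14.5 = 14.5 dB.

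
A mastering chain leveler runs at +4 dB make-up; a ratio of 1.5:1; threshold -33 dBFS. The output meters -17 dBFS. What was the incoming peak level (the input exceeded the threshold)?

Before make-up, the level was -17 − 4 = -21 dBFS.
Post-compression overshoot = -21 − (-33) = 12 dB.
Undo the ratio: input overshoot = 12 × 1.5 = 18 dB, giving input = -15 dBFS.

-15 dBFS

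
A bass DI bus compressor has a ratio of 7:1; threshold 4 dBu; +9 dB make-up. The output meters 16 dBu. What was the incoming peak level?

25 dBu

Before make-up, the level was 16 − 9 = 7 dBu.
That's 3 dB above the 4 dBu threshold.
Undo the ratio: input overshoot = 3 × 7 = 21 dB, giving input = 25 dBu.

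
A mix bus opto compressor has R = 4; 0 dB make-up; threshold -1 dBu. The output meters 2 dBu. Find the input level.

Post-compression overshoot = 2 − (-1) = 3 dB.
Input overshoot = R × output overshoot = 12 dB → input = -1 + 12 = 11 dBu.

11 dBu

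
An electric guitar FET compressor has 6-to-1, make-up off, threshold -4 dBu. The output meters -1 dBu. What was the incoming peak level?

14 dBu

Post-compression overshoot = -1 − (-4) = 3 dB.
Before 6:1 compression the overshoot was 3 × 6 = 18 dB, so input = -4 + 18 = 14 dBu.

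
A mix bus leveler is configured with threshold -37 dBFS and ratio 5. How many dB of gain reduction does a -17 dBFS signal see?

Overshoot = -17 − (-37) = 20 dB.
At 5:1, output sits 20/5 = 4 dB above threshold.
Gain reduction = 20 − 4 = 16 dB.

16 dB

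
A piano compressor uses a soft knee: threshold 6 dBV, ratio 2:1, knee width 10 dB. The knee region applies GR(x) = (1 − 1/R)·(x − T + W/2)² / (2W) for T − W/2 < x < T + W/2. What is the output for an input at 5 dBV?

x − T + W/2 = 5 − 6 + 5 = 4.
GR = (1 − 1/2) × 4² / 20 = 0.5 × 16 / 20 = 0.4 dB.
Output = 5 − 0.4 = 4.6 dBV.

4.6 dBV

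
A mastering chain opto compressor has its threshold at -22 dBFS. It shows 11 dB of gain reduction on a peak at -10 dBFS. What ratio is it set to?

Input overshoot = -10 − (-22) = 12 dB.
Output overshoot = 12 − 11 = 1 dB.
Ratio = input overshoot / output overshoot = 12 / 1 = 12.

12:1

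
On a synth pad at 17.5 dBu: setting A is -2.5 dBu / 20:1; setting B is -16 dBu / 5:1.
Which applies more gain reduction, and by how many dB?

B, by 7.8 dB

A: overshoot 20 dB → output overshoot 1 dB → GR 19 dB.
B: overshoot 33.5 dB → output overshoot 6.7 dB → GR 26.8 dB.
Difference: 7.8 dB in favour of B.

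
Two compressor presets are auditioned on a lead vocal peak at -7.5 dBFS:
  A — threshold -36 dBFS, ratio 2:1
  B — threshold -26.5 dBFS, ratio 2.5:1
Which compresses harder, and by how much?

A, by 2.85 dB

A: GR = 28.5 − 28.5/2 = 14.25 dB.
B: GR = 19 − 19/2.5 = 11.4 dB.
A reduces 2.85 dB more.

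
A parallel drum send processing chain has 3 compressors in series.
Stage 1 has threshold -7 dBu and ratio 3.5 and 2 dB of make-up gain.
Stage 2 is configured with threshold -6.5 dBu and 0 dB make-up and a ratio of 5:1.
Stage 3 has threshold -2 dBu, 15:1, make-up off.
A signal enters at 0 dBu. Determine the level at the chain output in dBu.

-5.8 dBu

Stage 1: overshoot 7 dB → 7/3.5 = 2 dB → -5 dBu; +2 dB make-up → -3 dBu.
Stage 2: -3 dBu is 3.5 dB over -6.5 dBu; at 5:1 that becomes 0.7 dB over, giving -5.8 dBu.
Stage 3: -5.8 dBu ≤ -2 dBu, so stage 3 doesn't engage; output -5.8 dBu.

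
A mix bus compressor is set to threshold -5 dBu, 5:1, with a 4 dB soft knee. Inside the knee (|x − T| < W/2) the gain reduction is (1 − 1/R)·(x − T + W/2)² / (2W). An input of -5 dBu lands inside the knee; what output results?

-5.4 dBu

x − T + W/2 = -5 − (-5) + 2 = 2.
GR = (1 − 1/5) × 2² / 8 = 0.8 × 4 / 8 = 0.4 dB.
Output = -5 − 0.4 = -5.4 dBu.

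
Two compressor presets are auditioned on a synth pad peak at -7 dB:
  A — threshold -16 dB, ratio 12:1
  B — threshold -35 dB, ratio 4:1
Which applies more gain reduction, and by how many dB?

A: overshoot 9 dB → output overshoot 0.75 dB → GR 8.25 dB.
B: overshoot 28 dB → output overshoot 7 dB → GR 21 dB.
B applies 12.75 dB more gain reduction.

B, by 12.75 dB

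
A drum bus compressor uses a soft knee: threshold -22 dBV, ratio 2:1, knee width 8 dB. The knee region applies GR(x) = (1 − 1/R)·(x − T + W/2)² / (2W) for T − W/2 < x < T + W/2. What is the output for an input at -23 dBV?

x − T + W/2 = -23 − (-22) + 4 = 3.
GR = (1 − 1/2) × 3² / 16 = 0.5 × 9 / 16 = 0.28125 dB.
Output = -23 − 0.28125 = -23.28125 dBV.

-23.28125 dBV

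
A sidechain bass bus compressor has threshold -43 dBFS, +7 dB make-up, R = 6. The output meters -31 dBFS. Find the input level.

-13 dBFS

Before make-up, the level was -31 − 7 = -38 dBFS.
Post-compression overshoot = -38 − (-43) = 5 dB.
Undo the ratio: input overshoot = 5 × 6 = 30 dB, giving input = -13 dBFS.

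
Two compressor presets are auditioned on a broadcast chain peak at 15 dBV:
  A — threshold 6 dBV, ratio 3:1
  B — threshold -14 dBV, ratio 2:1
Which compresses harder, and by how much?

A: GR = 9 − 9/3 = 6 dB.
B: GR = 29 − 29/2 = 14.5 dB.
Difference: 8.5 dB in favour of B.

B, by 8.5 dB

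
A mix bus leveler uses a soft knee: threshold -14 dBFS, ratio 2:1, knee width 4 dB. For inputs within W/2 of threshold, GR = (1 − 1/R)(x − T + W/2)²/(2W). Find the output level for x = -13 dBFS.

x − T + W/2 = -13 − (-14) + 2 = 3.
GR = (1 − 1/2) × 3² / 8 = 0.5 × 9 / 8 = 0.5625 dB.
Output = -13 − 0.5625 = -13.5625 dBFS.

-13.5625 dBFS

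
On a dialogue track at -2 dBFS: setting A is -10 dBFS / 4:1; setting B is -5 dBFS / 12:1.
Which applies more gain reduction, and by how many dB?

A: 8 dB over, compressed to 2 dB over, so 6 dB of GR.
B: 3 dB over, compressed to 0.25 dB over, so 2.75 dB of GR.
A reduces 3.25 dB more.

A, by 3.25 dB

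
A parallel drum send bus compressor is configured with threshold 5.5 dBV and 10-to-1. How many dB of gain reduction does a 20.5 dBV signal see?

The signal is 15 dB above threshold.
A 10:1 ratio leaves 1.5 dB of that excess.
GR = overshoot in − overshoot out = 15 − 1.5 = 13.5 dB.

13.5 dB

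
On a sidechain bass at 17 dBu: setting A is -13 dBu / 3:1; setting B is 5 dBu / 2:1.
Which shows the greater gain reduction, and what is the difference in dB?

A, by 14 dB

A: 30 dB over, compressed to 10 dB over, so 20 dB of GR.
B: 12 dB over, compressed to 6 dB over, so 6 dB of GR.
Difference: 14 dB in favour of A.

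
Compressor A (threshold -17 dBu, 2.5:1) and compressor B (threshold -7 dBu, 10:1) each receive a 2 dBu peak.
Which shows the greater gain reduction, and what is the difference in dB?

A: GR = 19 − 19/2.5 = 11.4 dB.
B: GR = 9 − 9/10 = 8.1 dB.
Difference: 3.3 dB in favour of A.

A, by 3.3 dB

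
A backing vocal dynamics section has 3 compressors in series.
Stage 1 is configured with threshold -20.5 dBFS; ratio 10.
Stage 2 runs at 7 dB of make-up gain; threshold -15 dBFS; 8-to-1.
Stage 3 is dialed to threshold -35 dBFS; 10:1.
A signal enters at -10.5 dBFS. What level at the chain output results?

Stage 1: overshoot 10 dB → 10/10 = 1 dB → -19.5 dBFS.
Stage 2: below threshold (-19.5 ≤ -15); passes unchanged; make-up brings it to -12.5 dBFS.
Stage 3: overshoot 22.5 dB → 22.5/10 = 2.25 dB → -32.75 dBFS.

-32.75 dBFS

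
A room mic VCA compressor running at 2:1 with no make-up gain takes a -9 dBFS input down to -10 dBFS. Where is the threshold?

Let T be the threshold. Output overshoot = (input overshoot)/R, so -10 − T = (-9 − T)/2.
2·(-10 − T) = -9 − T → 1·T = -20 − (-9) = -11.
T = -11/1 = -11 dBFS.

-11 dBFS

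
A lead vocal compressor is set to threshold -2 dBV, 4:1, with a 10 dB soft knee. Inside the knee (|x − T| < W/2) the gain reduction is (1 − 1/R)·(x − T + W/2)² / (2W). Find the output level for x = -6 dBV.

-6.0375 dBV

x − T + W/2 = -6 − (-2) + 5 = 1.
GR = (1 − 1/4) × 1² / 20 = 0.75 × 1 / 20 = 0.0375 dB.
Output = -6 − 0.0375 = -6.0375 dBV.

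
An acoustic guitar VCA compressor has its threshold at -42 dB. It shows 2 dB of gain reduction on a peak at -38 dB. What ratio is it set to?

Input overshoot = -38 − (-42) = 4 dB.
Output overshoot = 4 − 2 = 2 dB.
Ratio = input overshoot / output overshoot = 4 / 2 = 2.

2:1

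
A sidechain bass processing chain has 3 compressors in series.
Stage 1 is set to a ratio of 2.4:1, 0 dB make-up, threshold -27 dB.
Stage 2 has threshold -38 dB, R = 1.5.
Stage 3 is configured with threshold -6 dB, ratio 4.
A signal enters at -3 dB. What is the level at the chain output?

Stage 1: overshoot 24 dB → 24/2.4 = 10 dB → -17 dB.
Stage 2: 21 dB above -38 dB, reduced 1.5:1 to 14 dB above → -24 dB.
Stage 3: -24 dB ≤ -6 dB, so stage 3 doesn't engage; output -24 dB.

-24 dB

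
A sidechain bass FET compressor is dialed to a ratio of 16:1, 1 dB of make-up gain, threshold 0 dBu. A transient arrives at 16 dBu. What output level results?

2 dBu

Overshoot: 16 − 0 = 16 dB.
At 16:1 the overshoot is divided by 16, leaving 1 dB above threshold.
So the level is 0 + 1 = 1 dBu; make-up adds 1 dB, giving 2 dBu.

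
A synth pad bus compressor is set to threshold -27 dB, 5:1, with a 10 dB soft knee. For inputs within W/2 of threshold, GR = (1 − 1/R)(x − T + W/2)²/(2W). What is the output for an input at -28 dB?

x − T + W/2 = -28 − (-27) + 5 = 4.
GR = (1 − 1/5) × 4² / 20 = 0.8 × 16 / 20 = 0.64 dB.
Output = -28 − 0.64 = -28.64 dB.

-28.64 dB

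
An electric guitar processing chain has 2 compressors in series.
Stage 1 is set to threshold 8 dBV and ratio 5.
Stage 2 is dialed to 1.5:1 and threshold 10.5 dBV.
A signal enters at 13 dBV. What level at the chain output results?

9 dBV

Stage 1: 13 dBV is 5 dB over 8 dBV; at 5:1 that becomes 1 dB over, giving 9 dBV.
Stage 2: below threshold (9 ≤ 10.5); passes unchanged; output 9 dBV.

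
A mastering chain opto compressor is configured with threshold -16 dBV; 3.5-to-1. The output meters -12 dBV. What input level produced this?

That's 4 dB above the -16 dBV threshold.
Undo the ratio: input overshoot = 4 × 3.5 = 14 dB, giving input = -2 dBV.

-2 dBV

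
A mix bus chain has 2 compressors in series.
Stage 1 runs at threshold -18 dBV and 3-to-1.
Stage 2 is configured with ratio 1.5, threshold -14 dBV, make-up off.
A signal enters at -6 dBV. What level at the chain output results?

-14 dBV

Stage 1: overshoot 12 dB → 12/3 = 4 dB → -14 dBV.
Stage 2: below threshold (-14 ≤ -14); passes unchanged; output -14 dBV.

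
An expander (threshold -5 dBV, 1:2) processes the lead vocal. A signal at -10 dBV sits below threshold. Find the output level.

-15 dBV

Undershoot = (-5) − (-10) = 5 dB.
At 1:2, that expands to 10 dB under threshold.
Output = -5 − 10 = -15 dBV.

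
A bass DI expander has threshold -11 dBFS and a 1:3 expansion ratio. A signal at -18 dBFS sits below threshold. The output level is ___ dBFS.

Undershoot = (-11) − (-18) = 7 dB.
At 1:3, that expands to 21 dB under threshold.
Output = -11 − 21 = -32 dBFS.

-32 dBFS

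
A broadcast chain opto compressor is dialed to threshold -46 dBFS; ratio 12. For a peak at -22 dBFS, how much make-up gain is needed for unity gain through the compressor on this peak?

Overshoot 24 dB → 24/12 = 2 dB after compression, so the compressed level is -46 + 2 = -44 dBFS.
Make-up = target − compressed = -22 − (-44) = 22 dB.

22 dB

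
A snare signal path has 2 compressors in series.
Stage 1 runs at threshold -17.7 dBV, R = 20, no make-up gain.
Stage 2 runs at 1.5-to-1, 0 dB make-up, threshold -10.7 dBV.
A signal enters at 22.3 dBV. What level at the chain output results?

Stage 1: overshoot 40 dB → 40/20 = 2 dB → -15.7 dBV.
Stage 2: -15.7 dBV is at or below the -10.7 dBV threshold — no compression; output -15.7 dBV.

-15.7 dBV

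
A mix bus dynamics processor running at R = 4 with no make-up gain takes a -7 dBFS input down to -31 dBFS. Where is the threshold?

-39 dBFS

Input is 32 dB above T (since output overshoot × R = input overshoot: (-31 − T)·4 = -7 − T gives T = -39 dBFS).
Check: -39 + (-7 − (-39))/4 = -39 + 8 = -31 dBFS. ✓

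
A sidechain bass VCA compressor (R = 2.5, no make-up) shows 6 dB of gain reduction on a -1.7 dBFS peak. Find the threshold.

-11.7 dBFS

Input is 10 dB above T (since output overshoot × R = input overshoot: (-7.7 − T)·2.5 = -1.7 − T gives T = -11.7 dBFS).
Check: -11.7 + (-1.7 − (-11.7))/2.5 = -11.7 + 4 = -7.7 dBFS. ✓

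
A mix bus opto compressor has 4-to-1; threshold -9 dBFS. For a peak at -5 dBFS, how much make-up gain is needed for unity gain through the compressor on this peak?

Overshoot 4 dB → 4/4 = 1 dB after compression, so the compressed level is -9 + 1 = -8 dBFS.
Make-up = target − compressed = -5 − (-8) = 3 dB.

3 dB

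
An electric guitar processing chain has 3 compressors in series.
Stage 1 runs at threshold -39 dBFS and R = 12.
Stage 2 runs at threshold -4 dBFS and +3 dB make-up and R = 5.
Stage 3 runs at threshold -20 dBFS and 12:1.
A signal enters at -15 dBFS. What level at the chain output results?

-34 dBFS

Stage 1: 24 dB above -39 dBFS, reduced 12:1 to 2 dB above → -37 dBFS.
Stage 2: below threshold (-37 ≤ -4); passes unchanged; make-up brings it to -34 dBFS.
Stage 3: -34 dBFS ≤ -20 dBFS, so stage 3 doesn't engage; output -34 dBFS.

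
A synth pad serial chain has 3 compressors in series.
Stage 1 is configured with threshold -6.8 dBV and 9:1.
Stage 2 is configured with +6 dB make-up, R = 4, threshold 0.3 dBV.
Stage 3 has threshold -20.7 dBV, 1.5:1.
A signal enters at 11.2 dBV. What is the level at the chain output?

-6.1 dBV

Stage 1: overshoot 18 dB → 18/9 = 2 dB → -4.8 dBV.
Stage 2: -4.8 dBV is at or below the 0.3 dBV threshold — no compression; make-up brings it to 1.2 dBV.
Stage 3: overshoot 21.9 dB → 21.9/1.5 = 14.6 dB → -6.1 dBV.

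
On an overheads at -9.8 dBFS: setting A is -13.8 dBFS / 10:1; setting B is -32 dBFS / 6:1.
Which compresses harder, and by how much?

B, by 14.9 dB

A: 4 dB over, compressed to 0.4 dB over, so 3.6 dB of GR.
B: 22.2 dB over, compressed to 3.7 dB over, so 18.5 dB of GR.
B reduces 14.9 dB more.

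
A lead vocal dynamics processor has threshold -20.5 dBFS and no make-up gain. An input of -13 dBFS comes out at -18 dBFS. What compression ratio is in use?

Input overshoot = -13 − (-20.5) = 7.5 dB; output overshoot = -18 − (-20.5) = 2.5 dB.
Ratio = 7.5 / 2.5 = 3.

3:1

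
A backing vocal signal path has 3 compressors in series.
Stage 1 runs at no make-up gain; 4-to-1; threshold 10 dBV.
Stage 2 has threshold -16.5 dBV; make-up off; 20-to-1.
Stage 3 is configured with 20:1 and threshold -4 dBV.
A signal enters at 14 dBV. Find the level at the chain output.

-15.125 dBV

Stage 1: overshoot 4 dB → 4/4 = 1 dB → 11 dBV.
Stage 2: 27.5 dB above -16.5 dBV, reduced 20:1 to 1.375 dB above → -15.125 dBV.
Stage 3: -15.125 dBV is at or below the -4 dBV threshold — no compression; output -15.125 dBV.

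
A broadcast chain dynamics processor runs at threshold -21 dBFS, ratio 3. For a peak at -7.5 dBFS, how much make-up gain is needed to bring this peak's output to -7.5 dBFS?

9 dB

The peak compresses to -21 + 13.5/3 = -16.5 dBFS.
To reach -7.5 dBFS requires -7.5 − (-16.5) = 9 dB of make-up.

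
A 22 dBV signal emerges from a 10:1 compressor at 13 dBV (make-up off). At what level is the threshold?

Gain reduction = 22 − 13 = 9 dB; output overshoot = GR / (R − 1) = 9 / 9 = 1 dB.
Threshold = output − output overshoot = 13 − 1 = 12 dBV.

12 dBV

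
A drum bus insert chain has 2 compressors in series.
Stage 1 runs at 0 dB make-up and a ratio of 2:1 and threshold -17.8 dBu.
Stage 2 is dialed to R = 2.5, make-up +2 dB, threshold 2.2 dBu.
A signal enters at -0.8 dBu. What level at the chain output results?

-7.3 dBu

Stage 1: -0.8 dBu is 17 dB over -17.8 dBu; at 2:1 that becomes 8.5 dB over, giving -9.3 dBu.
Stage 2: -9.3 dBu is at or below the 2.2 dBu threshold — no compression; make-up brings it to -7.3 dBu.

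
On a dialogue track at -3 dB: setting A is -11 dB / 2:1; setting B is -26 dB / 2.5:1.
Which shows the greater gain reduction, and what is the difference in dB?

A: overshoot 8 dB → output overshoot 4 dB → GR 4 dB.
B: overshoot 23 dB → output overshoot 9.2 dB → GR 13.8 dB.
B reduces 9.8 dB more.

B, by 9.8 dB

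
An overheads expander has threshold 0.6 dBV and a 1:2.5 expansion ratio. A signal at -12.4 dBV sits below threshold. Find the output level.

Below threshold, a 1:2.5 expander applies gain = (2.5−1)×(T − x) of attenuation.
(2.5−1) × 13 = 19.5 dB, so output = -12.4 − 19.5 = -31.9 dBV.

-31.9 dBV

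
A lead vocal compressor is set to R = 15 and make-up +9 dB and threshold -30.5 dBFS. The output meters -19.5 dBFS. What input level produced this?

Stripping the +9 dB make-up gives -28.5 dBFS at the gain stage.
The compressed level sits -28.5 − (-30.5) = 2 dB over threshold.
Input overshoot = R × output overshoot = 30 dB → input = -30.5 + 30 = -0.5 dBFS.

-0.5 dBFS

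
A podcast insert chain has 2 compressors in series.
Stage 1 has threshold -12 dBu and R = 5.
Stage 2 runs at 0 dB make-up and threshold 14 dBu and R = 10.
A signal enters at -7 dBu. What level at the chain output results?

Stage 1: overshoot 5 dB → 5/5 = 1 dB → -11 dBu.
Stage 2: -11 dBu is at or below the 14 dBu threshold — no compression; output -11 dBu.

-11 dBu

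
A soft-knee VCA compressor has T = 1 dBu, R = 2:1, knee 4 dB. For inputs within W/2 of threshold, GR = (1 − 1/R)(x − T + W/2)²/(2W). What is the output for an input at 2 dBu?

1.4375 dBu

x − T + W/2 = 2 − 1 + 2 = 3.
GR = (1 − 1/2) × 3² / 8 = 0.5 × 9 / 8 = 0.5625 dB.
Output = 2 − 0.5625 = 1.4375 dBu.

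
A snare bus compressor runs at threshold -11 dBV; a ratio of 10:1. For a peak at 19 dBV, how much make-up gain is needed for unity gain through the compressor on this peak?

Without make-up, output = threshold + overshoot/10 = -11 + 3 = -8 dBV.
Gap to target: 27 dB.

27 dB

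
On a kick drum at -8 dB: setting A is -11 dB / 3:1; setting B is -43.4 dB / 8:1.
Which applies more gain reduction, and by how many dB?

A: 3 dB over, compressed to 1 dB over, so 2 dB of GR.
B: 35.4 dB over, compressed to 4.425 dB over, so 30.975 dB of GR.
Difference: 28.975 dB in favour of B.

B, by 28.975 dB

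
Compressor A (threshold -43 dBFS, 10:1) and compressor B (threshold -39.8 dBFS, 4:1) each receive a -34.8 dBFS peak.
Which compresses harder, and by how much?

A, by 3.63 dB

A: GR = 8.2 − 8.2/10 = 7.38 dB.
B: GR = 5 − 5/4 = 3.75 dB.
A applies 3.63 dB more gain reduction.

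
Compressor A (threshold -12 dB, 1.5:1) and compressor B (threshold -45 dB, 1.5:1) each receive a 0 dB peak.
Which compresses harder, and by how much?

A: overshoot 12 dB → output overshoot 8 dB → GR 4 dB.
B: overshoot 45 dB → output overshoot 30 dB → GR 15 dB.
B reduces 11 dB more.

B, by 11 dB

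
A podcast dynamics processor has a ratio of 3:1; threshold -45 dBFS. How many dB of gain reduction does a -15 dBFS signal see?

Overshoot = -15 − (-45) = 30 dB.
At 3:1, output sits 30/3 = 10 dB above threshold.
GR = overshoot in − overshoot out = 30 − 10 = 20 dB.

20 dB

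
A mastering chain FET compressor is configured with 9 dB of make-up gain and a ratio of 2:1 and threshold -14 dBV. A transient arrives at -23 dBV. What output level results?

-23 dBV is 9 dB below the -14 dBV threshold, so no gain reduction is applied.
Make-up gain adds 9 dB: -23 + 9 = -14 dBV.

-14 dBV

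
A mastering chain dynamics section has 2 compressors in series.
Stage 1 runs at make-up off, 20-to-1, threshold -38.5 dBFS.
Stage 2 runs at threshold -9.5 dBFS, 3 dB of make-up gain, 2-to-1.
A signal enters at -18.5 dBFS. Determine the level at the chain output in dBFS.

-34.5 dBFS

Stage 1: 20 dB above -38.5 dBFS, reduced 20:1 to 1 dB above → -37.5 dBFS.
Stage 2: -37.5 dBFS is at or below the -9.5 dBFS threshold — no compression; make-up brings it to -34.5 dBFS.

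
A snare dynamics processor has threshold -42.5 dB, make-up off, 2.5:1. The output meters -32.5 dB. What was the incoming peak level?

The compressed level sits -32.5 − (-42.5) = 10 dB over threshold.
Input overshoot = R × output overshoot = 25 dB → input = -42.5 + 25 = -17.5 dB.

-17.5 dB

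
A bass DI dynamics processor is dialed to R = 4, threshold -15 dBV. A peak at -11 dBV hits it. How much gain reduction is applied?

The signal is 4 dB above threshold.
At 4:1, output sits 4/4 = 1 dB above threshold.
GR = overshoot in − overshoot out = 4 − 1 = 3 dB.

3 dB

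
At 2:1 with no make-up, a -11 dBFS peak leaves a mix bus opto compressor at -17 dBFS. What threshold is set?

Let T be the threshold. Output overshoot = (input overshoot)/R, so -17 − T = (-11 − T)/2.
2·(-17 − T) = -11 − T → 1·T = -34 − (-11) = -23.
T = -23/1 = -23 dBFS.

-23 dBFS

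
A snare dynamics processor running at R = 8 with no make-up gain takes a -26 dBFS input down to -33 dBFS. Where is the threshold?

-34 dBFS

Input is 8 dB above T (since output overshoot × R = input overshoot: (-33 − T)·8 = -26 − T gives T = -34 dBFS).
Check: -34 + (-26 − (-34))/8 = -34 + 1 = -33 dBFS. ✓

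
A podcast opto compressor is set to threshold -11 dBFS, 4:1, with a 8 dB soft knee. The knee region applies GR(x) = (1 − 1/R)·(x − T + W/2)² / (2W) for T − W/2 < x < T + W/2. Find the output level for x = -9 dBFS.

-10.6875 dBFS

x − T + W/2 = -9 − (-11) + 4 = 6.
GR = (1 − 1/4) × 6² / 16 = 0.75 × 36 / 16 = 1.6875 dB.
Output = -9 − 1.6875 = -10.6875 dBFS.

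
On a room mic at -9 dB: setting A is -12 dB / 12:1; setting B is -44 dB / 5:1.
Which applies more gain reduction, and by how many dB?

A: overshoot 3 dB → output overshoot 0.25 dB → GR 2.75 dB.
B: overshoot 35 dB → output overshoot 7 dB → GR 28 dB.
B reduces 25.25 dB more.

B, by 25.25 dB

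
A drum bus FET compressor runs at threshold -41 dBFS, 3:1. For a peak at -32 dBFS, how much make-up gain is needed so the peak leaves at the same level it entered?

Without make-up, output = threshold + overshoot/3 = -41 + 3 = -38 dBFS.
Gap to target: 6 dB.

6 dB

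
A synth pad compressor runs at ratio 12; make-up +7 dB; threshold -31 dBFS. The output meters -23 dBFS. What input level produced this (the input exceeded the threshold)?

Remove make-up: -23 − 7 = -30 dBFS.
That's 1 dB above the -31 dBFS threshold.
Input overshoot = R × output overshoot = 12 dB → input = -31 + 12 = -19 dBFS.

-19 dBFS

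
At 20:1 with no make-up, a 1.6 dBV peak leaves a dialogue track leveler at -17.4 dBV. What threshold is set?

-18.4 dBV

Let T be the threshold. Output overshoot = (input overshoot)/R, so -17.4 − T = (1.6 − T)/20.
20·(-17.4 − T) = 1.6 − T → 19·T = -348 − 1.6 = -349.6.
T = -349.6/19 = -18.4 dBV.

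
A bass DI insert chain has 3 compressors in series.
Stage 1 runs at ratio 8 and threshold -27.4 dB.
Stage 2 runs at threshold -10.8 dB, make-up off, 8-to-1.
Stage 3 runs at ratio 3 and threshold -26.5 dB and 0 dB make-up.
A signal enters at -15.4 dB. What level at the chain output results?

Stage 1: -15.4 dB is 12 dB over -27.4 dB; at 8:1 that becomes 1.5 dB over, giving -25.9 dB.
Stage 2: below threshold (-25.9 ≤ -10.8); passes unchanged; output -25.9 dB.
Stage 3: -25.9 dB is 0.6 dB over -26.5 dB; at 3:1 that becomes 0.2 dB over, giving -26.3 dB.

-26.3 dB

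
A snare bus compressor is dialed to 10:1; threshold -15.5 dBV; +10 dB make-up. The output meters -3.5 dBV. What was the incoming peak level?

4.5 dBV

Stripping the +10 dB make-up gives -13.5 dBV at the gain stage.
The compressed level sits -13.5 − (-15.5) = 2 dB over threshold.
Input overshoot = R × output overshoot = 20 dB → input = -15.5 + 20 = 4.5 dBV.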